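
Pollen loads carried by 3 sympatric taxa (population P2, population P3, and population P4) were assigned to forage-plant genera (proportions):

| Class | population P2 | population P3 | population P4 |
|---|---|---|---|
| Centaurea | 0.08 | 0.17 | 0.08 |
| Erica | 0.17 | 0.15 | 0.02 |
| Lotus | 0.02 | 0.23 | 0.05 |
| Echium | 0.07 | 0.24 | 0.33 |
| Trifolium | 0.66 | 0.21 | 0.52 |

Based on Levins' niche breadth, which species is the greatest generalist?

Σp_P2ᵢ² = 0.08² + 0.17² + 0.02² + 0.07² + 0.66² = 0.0064 + 0.0289 + 0.0004 + 0.0049 + 0.4356 = 0.4762
B_P2 = 1 / 0.4762 = 2.1000
Σp_P3ᵢ² = 0.17² + 0.15² + 0.23² + 0.24² + 0.21² = 0.0289 + 0.0225 + 0.0529 + 0.0576 + 0.0441 = 0.2060
B_P3 = 1 / 0.2060 = 4.8544
Σp_P4ᵢ² = 0.08² + 0.02² + 0.05² + 0.33² + 0.52² = 0.0064 + 0.0004 + 0.0025 + 0.1089 + 0.2704 = 0.3886
B_P4 = 1 / 0.3886 = 2.5733
Highest B → broadest niche (most generalist): population P3 (B = 4.85).

population P3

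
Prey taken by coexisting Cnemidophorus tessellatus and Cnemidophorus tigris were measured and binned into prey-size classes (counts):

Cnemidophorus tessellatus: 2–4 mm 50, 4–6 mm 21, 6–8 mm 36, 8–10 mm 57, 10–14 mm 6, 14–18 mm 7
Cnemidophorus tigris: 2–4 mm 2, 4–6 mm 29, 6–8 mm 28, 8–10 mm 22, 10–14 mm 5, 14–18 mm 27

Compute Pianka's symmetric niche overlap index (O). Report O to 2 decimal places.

0.68

Proportions for Cnemidophorus tessellatus (n=177): 50/177=0.2825, 21/177=0.1186, 36/177=0.2034, 57/177=0.3220, 6/177=0.0339, 7/177=0.0395
Proportions for Cnemidophorus tigris (n=113): 2/113=0.0177, 29/113=0.2566, 28/113=0.2478, 22/113=0.1947, 5/113=0.0442, 27/113=0.2389
Σ p₁ᵢp₂ᵢ = 0.005000 + 0.030433 + 0.050403 + 0.062693 + 0.001498 + 0.009437 = 0.159464
Σp_1ᵢ² = 0.2825² + 0.1186² + 0.2034² + 0.3220² + 0.0339² + 0.0395² = 0.079806 + 0.014066 + 0.041372 + 0.103684 + 0.001149 + 0.001560 = 0.241637
Σp_2ᵢ² = 0.0177² + 0.2566² + 0.2478² + 0.1947² + 0.0442² + 0.2389² = 0.000313 + 0.065844 + 0.061405 + 0.037908 + 0.001954 + 0.057073 = 0.224497
O = 0.159464 / √(0.241637 × 0.224497) = 0.159464 / 0.2329094 = 0.6847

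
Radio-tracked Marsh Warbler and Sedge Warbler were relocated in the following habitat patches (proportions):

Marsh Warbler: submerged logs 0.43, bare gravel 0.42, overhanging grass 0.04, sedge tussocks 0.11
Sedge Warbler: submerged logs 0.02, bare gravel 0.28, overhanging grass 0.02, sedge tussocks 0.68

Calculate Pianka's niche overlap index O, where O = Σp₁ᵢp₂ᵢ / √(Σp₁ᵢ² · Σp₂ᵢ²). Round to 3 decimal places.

0.448

Σ p₁ᵢp₂ᵢ = 0.0086 + 0.1176 + 0.0008 + 0.0748 = 0.2018
Σp_1ᵢ² = 0.43² + 0.42² + 0.04² + 0.11² = 0.1849 + 0.1764 + 0.0016 + 0.0121 = 0.3750
Σp_2ᵢ² = 0.02² + 0.28² + 0.02² + 0.68² = 0.0004 + 0.0784 + 0.0004 + 0.4624 = 0.5416
O = 0.2018 / √(0.3750 × 0.5416) = 0.2018 / 0.450666 = 0.44778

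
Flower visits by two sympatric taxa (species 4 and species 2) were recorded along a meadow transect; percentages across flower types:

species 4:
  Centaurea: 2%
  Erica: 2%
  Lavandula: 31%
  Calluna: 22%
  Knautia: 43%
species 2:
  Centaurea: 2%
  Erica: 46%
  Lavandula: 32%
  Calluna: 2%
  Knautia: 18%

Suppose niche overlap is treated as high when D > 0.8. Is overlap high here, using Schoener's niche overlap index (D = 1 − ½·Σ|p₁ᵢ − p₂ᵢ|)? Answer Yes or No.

Convert percentages to proportions (divide by 100).
Σ|p₁ᵢ − p₂ᵢ| = 0.00 + 0.44 + 0.01 + 0.20 + 0.25 = 0.90
D = 1 − ½ × 0.90 = 1 − 0.450 = 0.5500
D = 0.5500 < 0.8 → No.

No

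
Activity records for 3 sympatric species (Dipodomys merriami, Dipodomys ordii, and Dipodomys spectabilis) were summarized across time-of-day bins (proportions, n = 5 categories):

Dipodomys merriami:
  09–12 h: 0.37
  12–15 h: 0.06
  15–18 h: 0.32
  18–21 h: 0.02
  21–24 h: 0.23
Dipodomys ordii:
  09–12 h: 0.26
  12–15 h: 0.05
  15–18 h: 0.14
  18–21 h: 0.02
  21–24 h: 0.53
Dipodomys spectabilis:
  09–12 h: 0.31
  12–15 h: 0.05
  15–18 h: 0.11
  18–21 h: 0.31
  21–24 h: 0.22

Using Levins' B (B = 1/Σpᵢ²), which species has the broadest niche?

Σp_merrᵢ² = 0.37² + 0.06² + 0.32² + 0.02² + 0.23² = 0.1369 + 0.0036 + 0.1024 + 0.0004 + 0.0529 = 0.2962
B_merr = 1 / 0.2962 = 3.3761
Σp_ordiᵢ² = 0.26² + 0.05² + 0.14² + 0.02² + 0.53² = 0.0676 + 0.0025 + 0.0196 + 0.0004 + 0.2809 = 0.3710
B_ordi = 1 / 0.3710 = 2.6954
Σp_specᵢ² = 0.31² + 0.05² + 0.11² + 0.31² + 0.22² = 0.0961 + 0.0025 + 0.0121 + 0.0961 + 0.0484 = 0.2552
B_spec = 1 / 0.2552 = 3.9185
Highest B → broadest niche (most generalist): Dipodomys spectabilis (B = 3.92).

Dipodomys spectabilis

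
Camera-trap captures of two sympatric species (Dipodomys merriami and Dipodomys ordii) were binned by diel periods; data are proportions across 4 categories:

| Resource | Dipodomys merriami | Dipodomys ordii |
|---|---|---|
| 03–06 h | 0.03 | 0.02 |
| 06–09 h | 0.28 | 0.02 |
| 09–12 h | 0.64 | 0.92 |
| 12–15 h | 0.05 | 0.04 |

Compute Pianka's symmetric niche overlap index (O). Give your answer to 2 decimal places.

0.92

Σ p₁ᵢp₂ᵢ = 0.0006 + 0.0056 + 0.5888 + 0.0020 = 0.5970
Σp_1ᵢ² = 0.03² + 0.28² + 0.64² + 0.05² = 0.0009 + 0.0784 + 0.4096 + 0.0025 = 0.4914
Σp_2ᵢ² = 0.02² + 0.02² + 0.92² + 0.04² = 0.0004 + 0.0004 + 0.8464 + 0.0016 = 0.8488
O = 0.5970 / √(0.4914 × 0.8488) = 0.5970 / 0.64583 = 0.9244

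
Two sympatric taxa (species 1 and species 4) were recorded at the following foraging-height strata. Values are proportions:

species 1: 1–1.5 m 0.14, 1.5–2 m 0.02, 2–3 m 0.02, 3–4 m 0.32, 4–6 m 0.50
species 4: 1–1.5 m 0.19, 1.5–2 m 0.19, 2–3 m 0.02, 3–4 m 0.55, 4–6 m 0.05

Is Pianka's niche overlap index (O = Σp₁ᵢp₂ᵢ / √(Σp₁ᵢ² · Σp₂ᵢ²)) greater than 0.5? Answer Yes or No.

Σ p₁ᵢp₂ᵢ = 0.0266 + 0.0038 + 0.0004 + 0.1760 + 0.0250 = 0.2318
Σp_1ᵢ² = 0.14² + 0.02² + 0.02² + 0.32² + 0.50² = 0.0196 + 0.0004 + 0.0004 + 0.1024 + 0.2500 = 0.3728
Σp_2ᵢ² = 0.19² + 0.19² + 0.02² + 0.55² + 0.05² = 0.0361 + 0.0361 + 0.0004 + 0.3025 + 0.0025 = 0.3776
O = 0.2318 / √(0.3728 × 0.3776) = 0.2318 / 0.37519 = 0.6178
O = 0.6178 > 0.5 → Yes.

Yes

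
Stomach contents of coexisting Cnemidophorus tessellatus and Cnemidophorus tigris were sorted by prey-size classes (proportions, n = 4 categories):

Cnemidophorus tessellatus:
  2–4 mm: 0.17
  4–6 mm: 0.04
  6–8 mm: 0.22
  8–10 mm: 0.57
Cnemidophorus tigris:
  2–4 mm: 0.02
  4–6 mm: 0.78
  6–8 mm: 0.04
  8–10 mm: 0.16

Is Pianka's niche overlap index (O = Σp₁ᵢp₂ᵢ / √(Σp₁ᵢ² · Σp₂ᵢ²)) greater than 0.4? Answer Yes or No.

No

Σ p₁ᵢp₂ᵢ = 0.0034 + 0.0312 + 0.0088 + 0.0912 = 0.1346
Σp_1ᵢ² = 0.17² + 0.04² + 0.22² + 0.57² = 0.0289 + 0.0016 + 0.0484 + 0.3249 = 0.4038
Σp_2ᵢ² = 0.02² + 0.78² + 0.04² + 0.16² = 0.0004 + 0.6084 + 0.0016 + 0.0256 = 0.6360
O = 0.1346 / √(0.4038 × 0.6360) = 0.1346 / 0.50677 = 0.2656
O = 0.2656 < 0.4 → No.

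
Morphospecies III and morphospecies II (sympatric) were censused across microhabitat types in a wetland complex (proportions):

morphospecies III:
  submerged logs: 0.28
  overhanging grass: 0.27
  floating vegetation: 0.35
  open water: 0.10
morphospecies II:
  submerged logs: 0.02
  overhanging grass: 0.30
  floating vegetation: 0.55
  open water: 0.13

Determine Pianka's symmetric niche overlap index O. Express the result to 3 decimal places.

0.857

Σ p₁ᵢp₂ᵢ = 0.0056 + 0.0810 + 0.1925 + 0.0130 = 0.2921
Σp_1ᵢ² = 0.28² + 0.27² + 0.35² + 0.10² = 0.0784 + 0.0729 + 0.1225 + 0.0100 = 0.2838
Σp_2ᵢ² = 0.02² + 0.30² + 0.55² + 0.13² = 0.0004 + 0.0900 + 0.3025 + 0.0169 = 0.4098
O = 0.2921 / √(0.2838 × 0.4098) = 0.2921 / 0.341030 = 0.85652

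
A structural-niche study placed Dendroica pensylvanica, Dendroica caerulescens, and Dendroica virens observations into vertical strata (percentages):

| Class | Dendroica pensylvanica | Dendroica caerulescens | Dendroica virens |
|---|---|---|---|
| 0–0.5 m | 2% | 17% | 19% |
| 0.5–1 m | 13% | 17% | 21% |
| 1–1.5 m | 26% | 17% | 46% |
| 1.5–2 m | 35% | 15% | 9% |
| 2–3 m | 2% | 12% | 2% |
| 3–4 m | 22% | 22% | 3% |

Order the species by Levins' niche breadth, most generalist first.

Dendroica caerulescens > Dendroica pensylvanica > Dendroica virens

Convert percentages to proportions (divide by 100).
Σp_pensᵢ² = 0.02² + 0.13² + 0.26² + 0.35² + 0.02² + 0.22² = 0.0004 + 0.0169 + 0.0676 + 0.1225 + 0.0004 + 0.0484 = 0.2562
B_pens = 1 / 0.2562 = 3.9032
Σp_caerᵢ² = 0.17² + 0.17² + 0.17² + 0.15² + 0.12² + 0.22² = 0.0289 + 0.0289 + 0.0289 + 0.0225 + 0.0144 + 0.0484 = 0.1720
B_caer = 1 / 0.1720 = 5.8140
Σp_vireᵢ² = 0.19² + 0.21² + 0.46² + 0.09² + 0.02² + 0.03² = 0.0361 + 0.0441 + 0.2116 + 0.0081 + 0.0004 + 0.0009 = 0.3012
B_vire = 1 / 0.3012 = 3.3201
Ranking by B (broadest → narrowest): Dendroica caerulescens (5.81) > Dendroica pensylvanica (3.90) > Dendroica virens (3.32)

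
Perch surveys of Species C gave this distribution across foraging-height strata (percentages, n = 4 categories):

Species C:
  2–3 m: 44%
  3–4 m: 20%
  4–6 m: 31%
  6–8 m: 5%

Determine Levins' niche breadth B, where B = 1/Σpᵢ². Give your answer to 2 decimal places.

3.01

Convert percentages to proportions (divide by 100).
Σpᵢ² = 0.44² + 0.20² + 0.31² + 0.05² = 0.1936 + 0.0400 + 0.0961 + 0.0025 = 0.3322
B = 1 / 0.3322 = 3.0102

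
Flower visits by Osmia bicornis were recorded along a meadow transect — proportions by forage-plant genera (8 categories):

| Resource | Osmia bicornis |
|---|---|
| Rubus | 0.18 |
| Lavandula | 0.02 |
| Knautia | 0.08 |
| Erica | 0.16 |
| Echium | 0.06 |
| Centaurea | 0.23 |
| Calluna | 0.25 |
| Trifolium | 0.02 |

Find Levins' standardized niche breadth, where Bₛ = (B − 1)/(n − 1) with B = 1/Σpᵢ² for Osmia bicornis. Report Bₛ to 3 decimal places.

0.633

Σpᵢ² = 0.18² + 0.02² + 0.08² + 0.16² + 0.06² + 0.23² + 0.25² + 0.02² = 0.0324 + 0.0004 + 0.0064 + 0.0256 + 0.0036 + 0.0529 + 0.0625 + 0.0004 = 0.1842
B = 1 / 0.1842 = 5.42888
Bₛ = (B − 1)/(n − 1) = (5.42888 − 1)/(8 − 1) = 4.42888/7 = 0.63270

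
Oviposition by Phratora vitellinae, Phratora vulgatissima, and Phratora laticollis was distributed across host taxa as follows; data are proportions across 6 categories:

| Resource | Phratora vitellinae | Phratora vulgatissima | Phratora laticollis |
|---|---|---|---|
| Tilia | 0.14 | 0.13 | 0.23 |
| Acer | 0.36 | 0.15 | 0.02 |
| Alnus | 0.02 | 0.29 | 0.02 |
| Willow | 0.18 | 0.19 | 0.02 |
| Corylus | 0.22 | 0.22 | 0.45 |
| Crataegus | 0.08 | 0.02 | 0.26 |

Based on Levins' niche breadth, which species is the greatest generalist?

Phratora vulgatissima

Σp_viteᵢ² = 0.14² + 0.36² + 0.02² + 0.18² + 0.22² + 0.08² = 0.0196 + 0.1296 + 0.0004 + 0.0324 + 0.0484 + 0.0064 = 0.2368
B_vite = 1 / 0.2368 = 4.2230
Σp_vulgᵢ² = 0.13² + 0.15² + 0.29² + 0.19² + 0.22² + 0.02² = 0.0169 + 0.0225 + 0.0841 + 0.0361 + 0.0484 + 0.0004 = 0.2084
B_vulg = 1 / 0.2084 = 4.7985
Σp_latiᵢ² = 0.23² + 0.02² + 0.02² + 0.02² + 0.45² + 0.26² = 0.0529 + 0.0004 + 0.0004 + 0.0004 + 0.2025 + 0.0676 = 0.3242
B_lati = 1 / 0.3242 = 3.0845
Highest B → broadest niche (most generalist): Phratora vulgatissima (B = 4.80).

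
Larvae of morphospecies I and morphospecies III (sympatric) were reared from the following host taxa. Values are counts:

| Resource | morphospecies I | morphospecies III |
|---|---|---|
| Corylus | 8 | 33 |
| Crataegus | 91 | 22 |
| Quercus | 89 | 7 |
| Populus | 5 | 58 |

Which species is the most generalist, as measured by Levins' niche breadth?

morphospecies III

Proportions for morphospecies I (n=193): 8/193=0.0415, 91/193=0.4715, 89/193=0.4611, 5/193=0.0259
Proportions for morphospecies III (n=120): 33/120=0.2750, 22/120=0.1833, 7/120=0.0583, 58/120=0.4833
Σp_Iᵢ² = 0.0415² + 0.4715² + 0.4611² + 0.0259² = 0.001722 + 0.222312 + 0.212613 + 0.000671 = 0.437318
B_I = 1 / 0.437318 = 2.2867
Σp_IIIᵢ² = 0.2750² + 0.1833² + 0.0583² + 0.4833² = 0.075625 + 0.033599 + 0.003399 + 0.233579 = 0.346202
B_III = 1 / 0.346202 = 2.8885
Highest B → broadest niche (most generalist): morphospecies III (B = 2.89).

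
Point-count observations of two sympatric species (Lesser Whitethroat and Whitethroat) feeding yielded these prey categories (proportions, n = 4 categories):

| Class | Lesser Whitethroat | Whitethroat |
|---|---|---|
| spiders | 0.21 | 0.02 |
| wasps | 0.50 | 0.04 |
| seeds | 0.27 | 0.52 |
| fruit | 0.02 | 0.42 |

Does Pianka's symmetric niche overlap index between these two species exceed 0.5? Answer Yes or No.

No

Σ p₁ᵢp₂ᵢ = 0.0042 + 0.0200 + 0.1404 + 0.0084 = 0.1730
Σp_1ᵢ² = 0.21² + 0.50² + 0.27² + 0.02² = 0.0441 + 0.2500 + 0.0729 + 0.0004 = 0.3674
Σp_2ᵢ² = 0.02² + 0.04² + 0.52² + 0.42² = 0.0004 + 0.0016 + 0.2704 + 0.1764 = 0.4488
O = 0.1730 / √(0.3674 × 0.4488) = 0.1730 / 0.40607 = 0.4260
O = 0.4260 < 0.5 → No.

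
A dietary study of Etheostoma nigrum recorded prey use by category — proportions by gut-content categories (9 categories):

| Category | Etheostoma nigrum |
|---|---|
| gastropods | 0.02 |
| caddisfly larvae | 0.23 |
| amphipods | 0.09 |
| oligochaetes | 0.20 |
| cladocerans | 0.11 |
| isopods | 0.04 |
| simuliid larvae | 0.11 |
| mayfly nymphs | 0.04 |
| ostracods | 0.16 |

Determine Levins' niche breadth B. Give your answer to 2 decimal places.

6.48

Σpᵢ² = 0.02² + 0.23² + 0.09² + 0.20² + 0.11² + 0.04² + 0.11² + 0.04² + 0.16² = 0.0004 + 0.0529 + 0.0081 + 0.0400 + 0.0121 + 0.0016 + 0.0121 + 0.0016 + 0.0256 = 0.1544
B = 1 / 0.1544 = 6.4767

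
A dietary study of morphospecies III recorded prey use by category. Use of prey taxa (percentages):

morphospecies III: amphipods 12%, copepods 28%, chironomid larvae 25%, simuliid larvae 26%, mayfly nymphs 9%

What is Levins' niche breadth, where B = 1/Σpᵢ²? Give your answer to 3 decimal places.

Convert percentages to proportions (divide by 100).
Σpᵢ² = 0.12² + 0.28² + 0.25² + 0.26² + 0.09² = 0.0144 + 0.0784 + 0.0625 + 0.0676 + 0.0081 = 0.2310
B = 1 / 0.2310 = 4.32900

4.329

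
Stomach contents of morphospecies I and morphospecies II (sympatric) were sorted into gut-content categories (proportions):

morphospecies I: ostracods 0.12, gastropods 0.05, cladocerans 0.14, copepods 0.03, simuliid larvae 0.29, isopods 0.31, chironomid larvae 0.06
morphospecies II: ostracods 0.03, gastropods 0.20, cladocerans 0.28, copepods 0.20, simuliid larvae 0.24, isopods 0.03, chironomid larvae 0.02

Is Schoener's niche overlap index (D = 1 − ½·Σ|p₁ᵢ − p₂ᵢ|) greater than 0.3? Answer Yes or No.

Σ|p₁ᵢ − p₂ᵢ| = 0.09 + 0.15 + 0.14 + 0.17 + 0.05 + 0.28 + 0.04 = 0.92
D = 1 − ½ × 0.92 = 1 − 0.460 = 0.5400
D = 0.5400 > 0.3 → Yes.

Yes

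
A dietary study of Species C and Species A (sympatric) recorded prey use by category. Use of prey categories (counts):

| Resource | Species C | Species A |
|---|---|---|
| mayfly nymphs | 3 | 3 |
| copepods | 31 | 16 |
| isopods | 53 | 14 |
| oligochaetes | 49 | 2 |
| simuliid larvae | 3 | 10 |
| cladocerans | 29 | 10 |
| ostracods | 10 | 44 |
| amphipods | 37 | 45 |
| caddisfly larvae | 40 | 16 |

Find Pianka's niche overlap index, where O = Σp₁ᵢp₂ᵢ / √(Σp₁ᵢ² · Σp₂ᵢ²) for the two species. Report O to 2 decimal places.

Proportions for Species C (n=255): 3/255=0.0118, 31/255=0.1216, 53/255=0.2078, 49/255=0.1922, 3/255=0.0118, 29/255=0.1137, 10/255=0.0392, 37/255=0.1451, 40/255=0.1569
Proportions for Species A (n=160): 3/160=0.0188, 16/160=0.1000, 14/160=0.0875, 2/160=0.0125, 10/160=0.0625, 10/160=0.0625, 44/160=0.2750, 45/160=0.2813, 16/160=0.1000
Σ p₁ᵢp₂ᵢ = 0.000222 + 0.012160 + 0.018183 + 0.002403 + 0.000738 + 0.007106 + 0.010780 + 0.040817 + 0.015690 = 0.108099
Σp_1ᵢ² = 0.0118² + 0.1216² + 0.2078² + 0.1922² + 0.0118² + 0.1137² + 0.0392² + 0.1451² + 0.1569² = 0.000139 + 0.014787 + 0.043181 + 0.036941 + 0.000139 + 0.012928 + 0.001537 + 0.021054 + 0.024618 = 0.155324
Σp_2ᵢ² = 0.0188² + 0.1000² + 0.0875² + 0.0125² + 0.0625² + 0.0625² + 0.2750² + 0.2813² + 0.1000² = 0.000353 + 0.010000 + 0.007656 + 0.000156 + 0.003906 + 0.003906 + 0.075625 + 0.079130 + 0.010000 = 0.190732
O = 0.108099 / √(0.155324 × 0.190732) = 0.108099 / 0.1721199 = 0.6280

0.63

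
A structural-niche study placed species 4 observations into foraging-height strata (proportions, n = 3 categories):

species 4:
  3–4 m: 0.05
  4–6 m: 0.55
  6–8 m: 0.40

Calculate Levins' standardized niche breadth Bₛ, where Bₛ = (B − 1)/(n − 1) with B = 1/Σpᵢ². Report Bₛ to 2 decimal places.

Σpᵢ² = 0.05² + 0.55² + 0.40² = 0.0025 + 0.3025 + 0.1600 = 0.4650
B = 1 / 0.4650 = 2.1505
Bₛ = (B − 1)/(n − 1) = (2.1505 − 1)/(3 − 1) = 1.1505/2 = 0.5753

0.58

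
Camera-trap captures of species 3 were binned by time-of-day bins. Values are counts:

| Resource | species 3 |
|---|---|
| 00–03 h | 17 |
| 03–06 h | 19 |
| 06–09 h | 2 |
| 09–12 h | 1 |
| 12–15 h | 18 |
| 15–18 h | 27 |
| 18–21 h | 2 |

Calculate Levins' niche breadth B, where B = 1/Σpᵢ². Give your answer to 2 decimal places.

Proportions for species 3 (n=86): 17/86=0.1977, 19/86=0.2209, 2/86=0.0233, 1/86=0.0116, 18/86=0.2093, 27/86=0.3140, 2/86=0.0233
Σpᵢ² = 0.1977² + 0.2209² + 0.0233² + 0.0116² + 0.2093² + 0.3140² + 0.0233² = 0.039085 + 0.048797 + 0.000543 + 0.000135 + 0.043806 + 0.098596 + 0.000543 = 0.231505
B = 1 / 0.231505 = 4.3196

4.32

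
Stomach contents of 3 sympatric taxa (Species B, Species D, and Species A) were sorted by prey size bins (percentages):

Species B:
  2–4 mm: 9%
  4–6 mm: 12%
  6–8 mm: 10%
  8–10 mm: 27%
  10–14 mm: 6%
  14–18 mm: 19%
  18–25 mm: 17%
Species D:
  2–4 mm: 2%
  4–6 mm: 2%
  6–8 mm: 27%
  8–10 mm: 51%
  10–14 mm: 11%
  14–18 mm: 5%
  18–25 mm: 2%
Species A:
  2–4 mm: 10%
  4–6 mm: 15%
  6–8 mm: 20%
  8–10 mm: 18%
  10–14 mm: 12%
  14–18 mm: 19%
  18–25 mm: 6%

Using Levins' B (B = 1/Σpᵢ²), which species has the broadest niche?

Species A

Convert percentages to proportions (divide by 100).
Σp_Bᵢ² = 0.09² + 0.12² + 0.10² + 0.27² + 0.06² + 0.19² + 0.17² = 0.0081 + 0.0144 + 0.0100 + 0.0729 + 0.0036 + 0.0361 + 0.0289 = 0.1740
B_B = 1 / 0.1740 = 5.7471
Σp_Dᵢ² = 0.02² + 0.02² + 0.27² + 0.51² + 0.11² + 0.05² + 0.02² = 0.0004 + 0.0004 + 0.0729 + 0.2601 + 0.0121 + 0.0025 + 0.0004 = 0.3488
B_D = 1 / 0.3488 = 2.8670
Σp_Aᵢ² = 0.10² + 0.15² + 0.20² + 0.18² + 0.12² + 0.19² + 0.06² = 0.0100 + 0.0225 + 0.0400 + 0.0324 + 0.0144 + 0.0361 + 0.0036 = 0.1590
B_A = 1 / 0.1590 = 6.2893
Highest B → broadest niche (most generalist): Species A (B = 6.29).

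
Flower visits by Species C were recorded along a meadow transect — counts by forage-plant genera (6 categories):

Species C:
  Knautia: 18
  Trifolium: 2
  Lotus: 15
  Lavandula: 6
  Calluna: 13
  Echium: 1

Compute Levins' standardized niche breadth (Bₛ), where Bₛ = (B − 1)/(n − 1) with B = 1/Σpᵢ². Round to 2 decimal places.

0.60

Proportions for Species C (n=55): 18/55=0.3273, 2/55=0.0364, 15/55=0.2727, 6/55=0.1091, 13/55=0.2364, 1/55=0.0182
Σpᵢ² = 0.3273² + 0.0364² + 0.2727² + 0.1091² + 0.2364² + 0.0182² = 0.107125 + 0.001325 + 0.074365 + 0.011903 + 0.055885 + 0.000331 = 0.250934
B = 1 / 0.250934 = 3.9851
Bₛ = (B − 1)/(n − 1) = (3.9851 − 1)/(6 − 1) = 2.9851/5 = 0.5970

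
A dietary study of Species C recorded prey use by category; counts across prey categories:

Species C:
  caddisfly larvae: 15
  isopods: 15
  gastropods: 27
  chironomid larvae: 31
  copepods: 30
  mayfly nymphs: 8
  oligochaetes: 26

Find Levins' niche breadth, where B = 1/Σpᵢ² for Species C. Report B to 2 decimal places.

6.11

Proportions for Species C (n=152): 15/152=0.0987, 15/152=0.0987, 27/152=0.1776, 31/152=0.2039, 30/152=0.1974, 8/152=0.0526, 26/152=0.1711
Σpᵢ² = 0.0987² + 0.0987² + 0.1776² + 0.2039² + 0.1974² + 0.0526² + 0.1711² = 0.009742 + 0.009742 + 0.031542 + 0.041575 + 0.038967 + 0.002767 + 0.029275 = 0.163610
B = 1 / 0.163610 = 6.1121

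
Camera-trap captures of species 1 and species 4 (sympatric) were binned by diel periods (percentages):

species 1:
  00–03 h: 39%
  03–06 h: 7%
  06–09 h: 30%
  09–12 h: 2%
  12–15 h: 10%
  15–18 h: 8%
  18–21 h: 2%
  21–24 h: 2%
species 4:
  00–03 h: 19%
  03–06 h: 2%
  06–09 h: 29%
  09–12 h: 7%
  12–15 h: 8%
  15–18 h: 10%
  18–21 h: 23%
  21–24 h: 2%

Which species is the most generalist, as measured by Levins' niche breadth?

species 4

Convert percentages to proportions (divide by 100).
Σp_1ᵢ² = 0.39² + 0.07² + 0.30² + 0.02² + 0.10² + 0.08² + 0.02² + 0.02² = 0.1521 + 0.0049 + 0.0900 + 0.0004 + 0.0100 + 0.0064 + 0.0004 + 0.0004 = 0.2646
B_1 = 1 / 0.2646 = 3.7793
Σp_4ᵢ² = 0.19² + 0.02² + 0.29² + 0.07² + 0.08² + 0.10² + 0.23² + 0.02² = 0.0361 + 0.0004 + 0.0841 + 0.0049 + 0.0064 + 0.0100 + 0.0529 + 0.0004 = 0.1952
B_4 = 1 / 0.1952 = 5.1230
Highest B → broadest niche (most generalist): species 4 (B = 5.12).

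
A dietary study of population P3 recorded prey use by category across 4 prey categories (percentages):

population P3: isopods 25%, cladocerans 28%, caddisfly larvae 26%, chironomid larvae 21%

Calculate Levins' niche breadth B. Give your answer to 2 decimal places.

3.96

Convert percentages to proportions (divide by 100).
Σpᵢ² = 0.25² + 0.28² + 0.26² + 0.21² = 0.0625 + 0.0784 + 0.0676 + 0.0441 = 0.2526
B = 1 / 0.2526 = 3.9588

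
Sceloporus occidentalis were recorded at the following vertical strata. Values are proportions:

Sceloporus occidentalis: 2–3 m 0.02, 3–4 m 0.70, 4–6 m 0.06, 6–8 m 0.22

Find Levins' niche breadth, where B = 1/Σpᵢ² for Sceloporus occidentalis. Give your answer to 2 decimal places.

1.84

Σpᵢ² = 0.02² + 0.70² + 0.06² + 0.22² = 0.0004 + 0.4900 + 0.0036 + 0.0484 = 0.5424
B = 1 / 0.5424 = 1.8437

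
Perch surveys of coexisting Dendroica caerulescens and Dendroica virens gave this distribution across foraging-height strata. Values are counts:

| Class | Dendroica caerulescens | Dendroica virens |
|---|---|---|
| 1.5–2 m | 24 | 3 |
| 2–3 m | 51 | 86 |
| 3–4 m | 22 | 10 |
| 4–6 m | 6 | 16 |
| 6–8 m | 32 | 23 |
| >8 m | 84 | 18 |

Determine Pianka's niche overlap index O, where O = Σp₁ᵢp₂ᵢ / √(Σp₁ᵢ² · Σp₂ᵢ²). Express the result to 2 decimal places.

Proportions for Dendroica caerulescens (n=219): 24/219=0.1096, 51/219=0.2329, 22/219=0.1005, 6/219=0.0274, 32/219=0.1461, 84/219=0.3836
Proportions for Dendroica virens (n=156): 3/156=0.0192, 86/156=0.5513, 10/156=0.0641, 16/156=0.1026, 23/156=0.1474, 18/156=0.1154
Σ p₁ᵢp₂ᵢ = 0.002104 + 0.128398 + 0.006442 + 0.002811 + 0.021535 + 0.044267 = 0.205557
Σp_1ᵢ² = 0.1096² + 0.2329² + 0.1005² + 0.0274² + 0.1461² + 0.3836² = 0.012012 + 0.054242 + 0.010100 + 0.000751 + 0.021345 + 0.147149 = 0.245599
Σp_2ᵢ² = 0.0192² + 0.5513² + 0.0641² + 0.1026² + 0.1474² + 0.1154² = 0.000369 + 0.303932 + 0.004109 + 0.010527 + 0.021727 + 0.013317 = 0.353981
O = 0.205557 / √(0.245599 × 0.353981) = 0.205557 / 0.2948515 = 0.6972

0.70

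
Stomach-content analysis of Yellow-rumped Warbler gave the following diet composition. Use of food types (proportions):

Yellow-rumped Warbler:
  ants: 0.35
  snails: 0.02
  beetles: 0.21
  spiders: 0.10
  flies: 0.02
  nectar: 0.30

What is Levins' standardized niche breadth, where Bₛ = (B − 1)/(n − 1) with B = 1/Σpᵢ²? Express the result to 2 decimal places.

0.55

Σpᵢ² = 0.35² + 0.02² + 0.21² + 0.10² + 0.02² + 0.30² = 0.1225 + 0.0004 + 0.0441 + 0.0100 + 0.0004 + 0.0900 = 0.2674
B = 1 / 0.2674 = 3.7397
Bₛ = (B − 1)/(n − 1) = (3.7397 − 1)/(6 − 1) = 2.7397/5 = 0.5479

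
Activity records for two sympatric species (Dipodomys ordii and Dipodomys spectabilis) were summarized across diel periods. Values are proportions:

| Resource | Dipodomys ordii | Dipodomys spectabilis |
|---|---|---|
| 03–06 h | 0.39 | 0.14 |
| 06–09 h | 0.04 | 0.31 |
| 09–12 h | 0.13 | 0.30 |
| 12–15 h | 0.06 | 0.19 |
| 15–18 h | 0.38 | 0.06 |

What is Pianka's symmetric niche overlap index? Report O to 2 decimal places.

Σ p₁ᵢp₂ᵢ = 0.0546 + 0.0124 + 0.0390 + 0.0114 + 0.0228 = 0.1402
Σp_1ᵢ² = 0.39² + 0.04² + 0.13² + 0.06² + 0.38² = 0.1521 + 0.0016 + 0.0169 + 0.0036 + 0.1444 = 0.3186
Σp_2ᵢ² = 0.14² + 0.31² + 0.30² + 0.19² + 0.06² = 0.0196 + 0.0961 + 0.0900 + 0.0361 + 0.0036 = 0.2454
O = 0.1402 / √(0.3186 × 0.2454) = 0.1402 / 0.27961 = 0.5014

0.50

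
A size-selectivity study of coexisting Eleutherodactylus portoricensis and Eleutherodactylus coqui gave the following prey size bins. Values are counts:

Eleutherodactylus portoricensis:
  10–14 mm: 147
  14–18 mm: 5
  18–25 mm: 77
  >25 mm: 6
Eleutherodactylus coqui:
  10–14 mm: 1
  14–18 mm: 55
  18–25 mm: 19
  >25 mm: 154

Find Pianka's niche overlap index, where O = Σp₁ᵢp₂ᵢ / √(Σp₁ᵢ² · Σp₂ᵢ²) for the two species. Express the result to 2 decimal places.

0.10

Proportions for Eleutherodactylus portoricensis (n=235): 147/235=0.6255, 5/235=0.0213, 77/235=0.3277, 6/235=0.0255
Proportions for Eleutherodactylus coqui (n=229): 1/229=0.0044, 55/229=0.2402, 19/229=0.0830, 154/229=0.6725
Σ p₁ᵢp₂ᵢ = 0.002752 + 0.005116 + 0.027199 + 0.017149 = 0.052216
Σp_1ᵢ² = 0.6255² + 0.0213² + 0.3277² + 0.0255² = 0.391250 + 0.000454 + 0.107387 + 0.000650 = 0.499741
Σp_2ᵢ² = 0.0044² + 0.2402² + 0.0830² + 0.6725² = 0.000019 + 0.057696 + 0.006889 + 0.452256 = 0.516860
O = 0.052216 / √(0.499741 × 0.516860) = 0.052216 / 0.5082284 = 0.1027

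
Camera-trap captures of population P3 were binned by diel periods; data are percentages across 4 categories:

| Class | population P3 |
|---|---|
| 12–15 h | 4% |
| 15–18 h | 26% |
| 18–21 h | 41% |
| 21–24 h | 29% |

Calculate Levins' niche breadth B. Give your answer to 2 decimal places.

3.11

Convert percentages to proportions (divide by 100).
Σpᵢ² = 0.04² + 0.26² + 0.41² + 0.29² = 0.0016 + 0.0676 + 0.1681 + 0.0841 = 0.3214
B = 1 / 0.3214 = 3.1114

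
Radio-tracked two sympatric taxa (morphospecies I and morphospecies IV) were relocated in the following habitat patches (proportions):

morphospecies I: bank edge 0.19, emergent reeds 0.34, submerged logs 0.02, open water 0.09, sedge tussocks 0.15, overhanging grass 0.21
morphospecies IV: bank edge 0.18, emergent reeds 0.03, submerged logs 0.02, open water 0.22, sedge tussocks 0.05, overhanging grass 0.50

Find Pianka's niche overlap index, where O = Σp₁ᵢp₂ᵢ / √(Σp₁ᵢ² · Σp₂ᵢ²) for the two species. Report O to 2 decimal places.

Σ p₁ᵢp₂ᵢ = 0.0342 + 0.0102 + 0.0004 + 0.0198 + 0.0075 + 0.1050 = 0.1771
Σp_1ᵢ² = 0.19² + 0.34² + 0.02² + 0.09² + 0.15² + 0.21² = 0.0361 + 0.1156 + 0.0004 + 0.0081 + 0.0225 + 0.0441 = 0.2268
Σp_2ᵢ² = 0.18² + 0.03² + 0.02² + 0.22² + 0.05² + 0.50² = 0.0324 + 0.0009 + 0.0004 + 0.0484 + 0.0025 + 0.2500 = 0.3346
O = 0.1771 / √(0.2268 × 0.3346) = 0.1771 / 0.27548 = 0.6429

0.64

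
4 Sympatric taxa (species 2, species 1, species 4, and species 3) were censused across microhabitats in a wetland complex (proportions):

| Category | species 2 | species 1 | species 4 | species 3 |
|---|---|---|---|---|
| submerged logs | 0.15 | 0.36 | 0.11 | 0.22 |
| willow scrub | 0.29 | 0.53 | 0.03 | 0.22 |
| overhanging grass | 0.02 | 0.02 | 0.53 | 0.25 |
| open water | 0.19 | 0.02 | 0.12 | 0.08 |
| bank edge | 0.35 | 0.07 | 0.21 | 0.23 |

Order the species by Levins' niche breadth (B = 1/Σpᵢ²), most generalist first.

Σp_2ᵢ² = 0.15² + 0.29² + 0.02² + 0.19² + 0.35² = 0.0225 + 0.0841 + 0.0004 + 0.0361 + 0.1225 = 0.2656
B_2 = 1 / 0.2656 = 3.7651
Σp_1ᵢ² = 0.36² + 0.53² + 0.02² + 0.02² + 0.07² = 0.1296 + 0.2809 + 0.0004 + 0.0004 + 0.0049 = 0.4162
B_1 = 1 / 0.4162 = 2.4027
Σp_4ᵢ² = 0.11² + 0.03² + 0.53² + 0.12² + 0.21² = 0.0121 + 0.0009 + 0.2809 + 0.0144 + 0.0441 = 0.3524
B_4 = 1 / 0.3524 = 2.8377
Σp_3ᵢ² = 0.22² + 0.22² + 0.25² + 0.08² + 0.23² = 0.0484 + 0.0484 + 0.0625 + 0.0064 + 0.0529 = 0.2186
B_3 = 1 / 0.2186 = 4.5746
Ranking by B (broadest → narrowest): species 3 (4.57) > species 2 (3.77) > species 4 (2.84) > species 1 (2.40)

species 3 > species 2 > species 4 > species 1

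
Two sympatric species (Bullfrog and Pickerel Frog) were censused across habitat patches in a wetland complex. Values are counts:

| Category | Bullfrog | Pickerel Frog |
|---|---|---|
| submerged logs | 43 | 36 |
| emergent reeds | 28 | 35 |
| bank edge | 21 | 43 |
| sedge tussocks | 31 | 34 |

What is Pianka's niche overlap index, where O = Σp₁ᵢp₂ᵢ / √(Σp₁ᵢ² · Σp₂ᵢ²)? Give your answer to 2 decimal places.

0.95

Proportions for Bullfrog (n=123): 43/123=0.3496, 28/123=0.2276, 21/123=0.1707, 31/123=0.2520
Proportions for Pickerel Frog (n=148): 36/148=0.2432, 35/148=0.2365, 43/148=0.2905, 34/148=0.2297
Σ p₁ᵢp₂ᵢ = 0.085023 + 0.053827 + 0.049588 + 0.057884 = 0.246322
Σp_1ᵢ² = 0.3496² + 0.2276² + 0.1707² + 0.2520² = 0.122220 + 0.051802 + 0.029138 + 0.063504 = 0.266664
Σp_2ᵢ² = 0.2432² + 0.2365² + 0.2905² + 0.2297² = 0.059146 + 0.055932 + 0.084390 + 0.052762 = 0.252230
O = 0.246322 / √(0.266664 × 0.252230) = 0.246322 / 0.2593466 = 0.9498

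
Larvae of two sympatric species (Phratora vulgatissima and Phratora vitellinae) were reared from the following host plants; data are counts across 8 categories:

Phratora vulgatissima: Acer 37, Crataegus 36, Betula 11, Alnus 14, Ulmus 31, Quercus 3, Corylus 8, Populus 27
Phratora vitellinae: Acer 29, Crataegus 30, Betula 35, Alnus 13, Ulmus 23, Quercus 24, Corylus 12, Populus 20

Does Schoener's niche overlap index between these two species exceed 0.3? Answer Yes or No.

Yes

Proportions for Phratora vulgatissima (n=167): 37/167=0.2216, 36/167=0.2156, 11/167=0.0659, 14/167=0.0838, 31/167=0.1856, 3/167=0.0180, 8/167=0.0479, 27/167=0.1617
Proportions for Phratora vitellinae (n=186): 29/186=0.1559, 30/186=0.1613, 35/186=0.1882, 13/186=0.0699, 23/186=0.1237, 24/186=0.1290, 12/186=0.0645, 20/186=0.1075
Σ|p₁ᵢ − p₂ᵢ| = 0.0657 + 0.0543 + 0.1223 + 0.0139 + 0.0619 + 0.1110 + 0.0166 + 0.0542 = 0.4999
D = 1 − ½ × 0.4999 = 1 − 0.24995 = 0.75005
D = 0.75005 > 0.3 → Yes.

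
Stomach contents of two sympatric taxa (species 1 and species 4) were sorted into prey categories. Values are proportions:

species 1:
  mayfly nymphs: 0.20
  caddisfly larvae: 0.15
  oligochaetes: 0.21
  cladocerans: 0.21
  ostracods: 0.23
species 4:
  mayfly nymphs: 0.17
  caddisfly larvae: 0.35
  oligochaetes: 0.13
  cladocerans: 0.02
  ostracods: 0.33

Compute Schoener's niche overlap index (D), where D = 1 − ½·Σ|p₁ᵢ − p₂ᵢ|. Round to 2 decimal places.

Σ|p₁ᵢ − p₂ᵢ| = 0.03 + 0.20 + 0.08 + 0.19 + 0.10 = 0.60
D = 1 − ½ × 0.60 = 1 − 0.300 = 0.7000

0.70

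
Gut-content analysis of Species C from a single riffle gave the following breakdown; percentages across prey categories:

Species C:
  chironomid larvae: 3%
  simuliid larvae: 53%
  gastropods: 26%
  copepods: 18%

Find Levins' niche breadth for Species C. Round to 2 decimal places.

2.62

Convert percentages to proportions (divide by 100).
Σpᵢ² = 0.03² + 0.53² + 0.26² + 0.18² = 0.0009 + 0.2809 + 0.0676 + 0.0324 = 0.3818
B = 1 / 0.3818 = 2.6192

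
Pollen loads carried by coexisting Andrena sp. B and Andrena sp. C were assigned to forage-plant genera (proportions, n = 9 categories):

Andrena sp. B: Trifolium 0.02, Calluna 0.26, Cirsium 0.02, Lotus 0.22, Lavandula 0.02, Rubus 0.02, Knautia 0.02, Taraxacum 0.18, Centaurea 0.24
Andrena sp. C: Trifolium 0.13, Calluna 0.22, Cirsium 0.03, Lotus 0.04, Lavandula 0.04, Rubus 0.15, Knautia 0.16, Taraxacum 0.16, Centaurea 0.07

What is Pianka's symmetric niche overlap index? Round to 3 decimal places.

Σ p₁ᵢp₂ᵢ = 0.0026 + 0.0572 + 0.0006 + 0.0088 + 0.0008 + 0.0030 + 0.0032 + 0.0288 + 0.0168 = 0.1218
Σp_1ᵢ² = 0.02² + 0.26² + 0.02² + 0.22² + 0.02² + 0.02² + 0.02² + 0.18² + 0.24² = 0.0004 + 0.0676 + 0.0004 + 0.0484 + 0.0004 + 0.0004 + 0.0004 + 0.0324 + 0.0576 = 0.2080
Σp_2ᵢ² = 0.13² + 0.22² + 0.03² + 0.04² + 0.04² + 0.15² + 0.16² + 0.16² + 0.07² = 0.0169 + 0.0484 + 0.0009 + 0.0016 + 0.0016 + 0.0225 + 0.0256 + 0.0256 + 0.0049 = 0.1480
O = 0.1218 / √(0.2080 × 0.1480) = 0.1218 / 0.175454 = 0.69420

0.694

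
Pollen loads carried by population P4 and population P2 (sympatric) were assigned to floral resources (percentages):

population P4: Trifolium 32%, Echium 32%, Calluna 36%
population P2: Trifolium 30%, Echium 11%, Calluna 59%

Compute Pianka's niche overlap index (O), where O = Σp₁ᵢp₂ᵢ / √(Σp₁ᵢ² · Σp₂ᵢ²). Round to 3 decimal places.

Convert percentages to proportions (divide by 100).
Σ p₁ᵢp₂ᵢ = 0.0960 + 0.0352 + 0.2124 = 0.3436
Σp_1ᵢ² = 0.32² + 0.32² + 0.36² = 0.1024 + 0.1024 + 0.1296 = 0.3344
Σp_2ᵢ² = 0.30² + 0.11² + 0.59² = 0.0900 + 0.0121 + 0.3481 = 0.4502
O = 0.3436 / √(0.3344 × 0.4502) = 0.3436 / 0.388004 = 0.88556

0.886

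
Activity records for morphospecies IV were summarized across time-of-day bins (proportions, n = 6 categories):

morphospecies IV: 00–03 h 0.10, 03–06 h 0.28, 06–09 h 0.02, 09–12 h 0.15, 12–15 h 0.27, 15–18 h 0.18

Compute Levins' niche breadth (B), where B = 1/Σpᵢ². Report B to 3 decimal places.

Σpᵢ² = 0.10² + 0.28² + 0.02² + 0.15² + 0.27² + 0.18² = 0.0100 + 0.0784 + 0.0004 + 0.0225 + 0.0729 + 0.0324 = 0.2166
B = 1 / 0.2166 = 4.61681

4.617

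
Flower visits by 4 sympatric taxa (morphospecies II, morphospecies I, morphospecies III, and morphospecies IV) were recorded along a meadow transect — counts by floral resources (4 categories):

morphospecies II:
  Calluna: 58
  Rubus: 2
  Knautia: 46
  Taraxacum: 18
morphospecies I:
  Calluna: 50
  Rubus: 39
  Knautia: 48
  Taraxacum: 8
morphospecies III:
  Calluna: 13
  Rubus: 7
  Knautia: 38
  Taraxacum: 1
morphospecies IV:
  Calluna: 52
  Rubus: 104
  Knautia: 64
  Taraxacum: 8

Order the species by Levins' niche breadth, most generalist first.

morphospecies I > morphospecies IV > morphospecies II > morphospecies III

Proportions for morphospecies II (n=124): 58/124=0.4677, 2/124=0.0161, 46/124=0.3710, 18/124=0.1452
Proportions for morphospecies I (n=145): 50/145=0.3448, 39/145=0.2690, 48/145=0.3310, 8/145=0.0552
Proportions for morphospecies III (n=59): 13/59=0.2203, 7/59=0.1186, 38/59=0.6441, 1/59=0.0169
Proportions for morphospecies IV (n=228): 52/228=0.2281, 104/228=0.4561, 64/228=0.2807, 8/228=0.0351
Σp_IIᵢ² = 0.4677² + 0.0161² + 0.3710² + 0.1452² = 0.218743 + 0.000259 + 0.137641 + 0.021083 = 0.377726
B_II = 1 / 0.377726 = 2.6474
Σp_Iᵢ² = 0.3448² + 0.2690² + 0.3310² + 0.0552² = 0.118887 + 0.072361 + 0.109561 + 0.003047 = 0.303856
B_I = 1 / 0.303856 = 3.2910
Σp_IIIᵢ² = 0.2203² + 0.1186² + 0.6441² + 0.0169² = 0.048532 + 0.014066 + 0.414865 + 0.000286 = 0.477749
B_III = 1 / 0.477749 = 2.0931
Σp_IVᵢ² = 0.2281² + 0.4561² + 0.2807² + 0.0351² = 0.052030 + 0.208027 + 0.078792 + 0.001232 = 0.340081
B_IV = 1 / 0.340081 = 2.9405
Ranking by B (broadest → narrowest): morphospecies I (3.29) > morphospecies IV (2.94) > morphospecies II (2.65) > morphospecies III (2.09)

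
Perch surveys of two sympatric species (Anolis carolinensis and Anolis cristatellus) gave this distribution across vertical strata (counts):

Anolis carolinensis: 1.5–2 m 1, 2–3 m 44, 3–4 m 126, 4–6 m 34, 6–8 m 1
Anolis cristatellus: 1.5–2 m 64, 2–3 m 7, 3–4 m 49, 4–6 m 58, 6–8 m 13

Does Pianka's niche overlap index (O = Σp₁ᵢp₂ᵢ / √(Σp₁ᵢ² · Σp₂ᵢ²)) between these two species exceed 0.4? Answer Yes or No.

Yes

Proportions for Anolis carolinensis (n=206): 1/206=0.0049, 44/206=0.2136, 126/206=0.6117, 34/206=0.1650, 1/206=0.0049
Proportions for Anolis cristatellus (n=191): 64/191=0.3351, 7/191=0.0366, 49/191=0.2565, 58/191=0.3037, 13/191=0.0681
Σ p₁ᵢp₂ᵢ = 0.001642 + 0.007818 + 0.156901 + 0.050111 + 0.000334 = 0.216806
Σp_1ᵢ² = 0.0049² + 0.2136² + 0.6117² + 0.1650² + 0.0049² = 0.000024 + 0.045625 + 0.374177 + 0.027225 + 0.000024 = 0.447075
Σp_2ᵢ² = 0.3351² + 0.0366² + 0.2565² + 0.3037² + 0.0681² = 0.112292 + 0.001340 + 0.065792 + 0.092234 + 0.004638 = 0.276296
O = 0.216806 / √(0.447075 × 0.276296) = 0.216806 / 0.3514613 = 0.6169
O = 0.6169 > 0.4 → Yes.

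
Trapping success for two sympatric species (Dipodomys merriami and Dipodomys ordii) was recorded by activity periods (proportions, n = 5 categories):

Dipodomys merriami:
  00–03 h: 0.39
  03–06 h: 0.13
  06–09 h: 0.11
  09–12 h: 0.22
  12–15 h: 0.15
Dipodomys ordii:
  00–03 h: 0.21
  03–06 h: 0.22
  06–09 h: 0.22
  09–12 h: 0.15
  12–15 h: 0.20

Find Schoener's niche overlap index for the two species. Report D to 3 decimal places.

0.750

Σ|p₁ᵢ − p₂ᵢ| = 0.18 + 0.09 + 0.11 + 0.07 + 0.05 = 0.50
D = 1 − ½ × 0.50 = 1 − 0.250 = 0.75000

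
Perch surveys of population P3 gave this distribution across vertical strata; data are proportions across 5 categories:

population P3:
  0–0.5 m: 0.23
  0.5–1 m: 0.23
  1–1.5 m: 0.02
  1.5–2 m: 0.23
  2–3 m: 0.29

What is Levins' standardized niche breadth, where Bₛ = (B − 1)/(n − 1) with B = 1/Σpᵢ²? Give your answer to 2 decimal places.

0.78

Σpᵢ² = 0.23² + 0.23² + 0.02² + 0.23² + 0.29² = 0.0529 + 0.0529 + 0.0004 + 0.0529 + 0.0841 = 0.2432
B = 1 / 0.2432 = 4.1118
Bₛ = (B − 1)/(n − 1) = (4.1118 − 1)/(5 − 1) = 3.1118/4 = 0.7780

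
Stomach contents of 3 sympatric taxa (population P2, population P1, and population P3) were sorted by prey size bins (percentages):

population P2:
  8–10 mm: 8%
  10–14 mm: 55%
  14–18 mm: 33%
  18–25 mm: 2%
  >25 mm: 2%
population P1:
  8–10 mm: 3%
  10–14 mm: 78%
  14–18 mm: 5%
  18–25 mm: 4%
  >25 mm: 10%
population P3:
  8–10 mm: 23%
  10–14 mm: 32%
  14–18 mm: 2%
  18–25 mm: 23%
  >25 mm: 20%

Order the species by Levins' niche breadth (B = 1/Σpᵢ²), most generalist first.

Convert percentages to proportions (divide by 100).
Σp_P2ᵢ² = 0.08² + 0.55² + 0.33² + 0.02² + 0.02² = 0.0064 + 0.3025 + 0.1089 + 0.0004 + 0.0004 = 0.4186
B_P2 = 1 / 0.4186 = 2.3889
Σp_P1ᵢ² = 0.03² + 0.78² + 0.05² + 0.04² + 0.10² = 0.0009 + 0.6084 + 0.0025 + 0.0016 + 0.0100 = 0.6234
B_P1 = 1 / 0.6234 = 1.6041
Σp_P3ᵢ² = 0.23² + 0.32² + 0.02² + 0.23² + 0.20² = 0.0529 + 0.1024 + 0.0004 + 0.0529 + 0.0400 = 0.2486
B_P3 = 1 / 0.2486 = 4.0225
Ranking by B (broadest → narrowest): population P3 (4.02) > population P2 (2.39) > population P1 (1.60)

population P3 > population P2 > population P1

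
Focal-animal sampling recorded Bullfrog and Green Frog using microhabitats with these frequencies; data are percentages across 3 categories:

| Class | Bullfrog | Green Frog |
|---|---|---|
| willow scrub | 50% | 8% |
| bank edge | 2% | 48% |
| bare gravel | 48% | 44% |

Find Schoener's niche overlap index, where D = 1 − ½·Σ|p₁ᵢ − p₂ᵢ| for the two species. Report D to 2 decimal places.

0.54

Convert percentages to proportions (divide by 100).
Σ|p₁ᵢ − p₂ᵢ| = 0.42 + 0.46 + 0.04 = 0.92
D = 1 − ½ × 0.92 = 1 − 0.460 = 0.5400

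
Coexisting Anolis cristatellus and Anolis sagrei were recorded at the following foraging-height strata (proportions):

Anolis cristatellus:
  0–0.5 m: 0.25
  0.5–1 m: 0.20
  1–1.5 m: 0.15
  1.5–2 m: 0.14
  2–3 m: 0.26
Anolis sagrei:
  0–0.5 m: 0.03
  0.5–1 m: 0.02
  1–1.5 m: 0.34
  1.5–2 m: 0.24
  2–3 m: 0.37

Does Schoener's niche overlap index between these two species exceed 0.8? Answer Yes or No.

Σ|p₁ᵢ − p₂ᵢ| = 0.22 + 0.18 + 0.19 + 0.10 + 0.11 = 0.80
D = 1 − ½ × 0.80 = 1 − 0.400 = 0.6000
D = 0.6000 < 0.8 → No.

No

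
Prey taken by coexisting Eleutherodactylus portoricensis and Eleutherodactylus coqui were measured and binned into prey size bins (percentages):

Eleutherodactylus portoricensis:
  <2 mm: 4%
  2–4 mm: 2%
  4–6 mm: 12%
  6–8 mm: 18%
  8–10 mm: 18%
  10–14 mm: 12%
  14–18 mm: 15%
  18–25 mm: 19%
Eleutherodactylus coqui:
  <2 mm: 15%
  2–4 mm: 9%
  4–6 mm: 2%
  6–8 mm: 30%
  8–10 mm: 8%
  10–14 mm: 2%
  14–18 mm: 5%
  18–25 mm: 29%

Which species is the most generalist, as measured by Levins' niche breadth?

Eleutherodactylus portoricensis

Convert percentages to proportions (divide by 100).
Σp_portᵢ² = 0.04² + 0.02² + 0.12² + 0.18² + 0.18² + 0.12² + 0.15² + 0.19² = 0.0016 + 0.0004 + 0.0144 + 0.0324 + 0.0324 + 0.0144 + 0.0225 + 0.0361 = 0.1542
B_port = 1 / 0.1542 = 6.4851
Σp_coquᵢ² = 0.15² + 0.09² + 0.02² + 0.30² + 0.08² + 0.02² + 0.05² + 0.29² = 0.0225 + 0.0081 + 0.0004 + 0.0900 + 0.0064 + 0.0004 + 0.0025 + 0.0841 = 0.2144
B_coqu = 1 / 0.2144 = 4.6642
Highest B → broadest niche (most generalist): Eleutherodactylus portoricensis (B = 6.49).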